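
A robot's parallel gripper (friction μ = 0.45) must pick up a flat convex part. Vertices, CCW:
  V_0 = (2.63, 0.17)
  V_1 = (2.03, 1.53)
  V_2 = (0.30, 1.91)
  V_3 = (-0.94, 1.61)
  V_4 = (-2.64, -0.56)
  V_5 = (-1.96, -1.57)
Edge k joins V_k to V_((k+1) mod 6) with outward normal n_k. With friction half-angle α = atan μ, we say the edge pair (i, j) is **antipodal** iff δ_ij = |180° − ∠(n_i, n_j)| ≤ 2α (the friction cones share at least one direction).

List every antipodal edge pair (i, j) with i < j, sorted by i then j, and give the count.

α = atan 0.45 = 24.23°;  2α = 48.46°
n_0 = (+0.9149, +0.4036)
n_1 = (+0.2145, +0.9767)
n_2 = (-0.2352, +0.9720)
n_3 = (-0.7872, +0.6167)
n_4 = (-0.8295, -0.5585)
n_5 = (+0.3545, -0.9351)
  (0,1): δ = 126.19°  ·
  (0,2): δ = 100.21°  ·
  (0,3): δ = 61.88°  ·
  (0,4): δ = 10.15°  ✓
  (0,5): δ = 86.96°  ·
  (1,2): δ = 154.01°  ·
  (1,3): δ = 115.69°  ·
  (1,4): δ = 43.66°  ✓
  (1,5): δ = 33.15°  ✓
  (2,3): δ = 141.68°  ·
  (2,4): δ = 69.65°  ·
  (2,5): δ = 7.16°  ✓
  (3,4): δ = 107.97°  ·
  (3,5): δ = 31.16°  ✓
  (4,5): δ = 103.19°  ·
antipodal pairs: 5

count = 5; pairs: (0,4), (1,4), (1,5), (2,5), (3,5)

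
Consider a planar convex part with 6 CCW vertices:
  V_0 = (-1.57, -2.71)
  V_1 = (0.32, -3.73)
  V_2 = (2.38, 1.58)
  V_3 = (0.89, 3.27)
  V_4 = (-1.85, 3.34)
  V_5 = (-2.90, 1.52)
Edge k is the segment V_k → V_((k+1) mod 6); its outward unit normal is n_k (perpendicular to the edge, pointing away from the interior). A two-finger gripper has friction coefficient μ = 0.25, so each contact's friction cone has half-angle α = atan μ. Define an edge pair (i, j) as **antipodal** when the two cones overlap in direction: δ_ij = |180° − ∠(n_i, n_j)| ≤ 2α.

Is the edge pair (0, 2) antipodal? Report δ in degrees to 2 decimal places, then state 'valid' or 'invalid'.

α = atan 0.25 = 14.04°;  2α = 28.07°
edge 0: e_0 = (+1.89, -1.02);  n_0 = (-0.4749, -0.8800)
edge 2: e_2 = (-1.49, +1.69);  n_2 = (+0.7501, +0.6613)
∠(n_0, n_2) = 159.76°
δ = |180° − 159.76°| = 20.24°
20.24° ≤ 2α = 28.07°  →  valid

δ = 20.24°, valid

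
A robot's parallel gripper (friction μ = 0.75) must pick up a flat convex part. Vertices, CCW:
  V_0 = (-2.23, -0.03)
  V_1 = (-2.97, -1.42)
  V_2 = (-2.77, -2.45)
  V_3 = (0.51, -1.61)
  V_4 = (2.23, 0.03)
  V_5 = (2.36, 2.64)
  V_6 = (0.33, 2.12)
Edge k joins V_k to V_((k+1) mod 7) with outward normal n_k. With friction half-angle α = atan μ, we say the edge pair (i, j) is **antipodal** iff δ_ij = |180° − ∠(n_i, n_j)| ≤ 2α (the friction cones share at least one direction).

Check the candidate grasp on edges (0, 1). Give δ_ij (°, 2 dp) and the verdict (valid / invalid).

δ = 140.98°, invalid

α = atan 0.75 = 36.87°;  2α = 73.74°
edge 0: e_0 = (-0.74, -1.39);  n_0 = (-0.8827, +0.4699)
edge 1: e_1 = (+0.20, -1.03);  n_1 = (-0.9817, -0.1906)
∠(n_0, n_1) = 39.02°
δ = |180° − 39.02°| = 140.98°
140.98° > 2α = 73.74°  →  invalid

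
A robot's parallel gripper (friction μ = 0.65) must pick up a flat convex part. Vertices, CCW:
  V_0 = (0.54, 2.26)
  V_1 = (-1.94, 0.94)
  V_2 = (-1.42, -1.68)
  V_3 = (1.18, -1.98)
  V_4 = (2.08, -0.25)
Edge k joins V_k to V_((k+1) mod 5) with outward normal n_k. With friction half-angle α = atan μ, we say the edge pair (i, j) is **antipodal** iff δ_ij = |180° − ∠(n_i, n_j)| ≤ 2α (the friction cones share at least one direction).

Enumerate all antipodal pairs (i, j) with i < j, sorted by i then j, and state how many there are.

count = 5; pairs: (0,2), (0,3), (1,3), (1,4), (2,4)

α = atan 0.65 = 33.02°;  2α = 66.05°
n_0 = (-0.4698, +0.8827)
n_1 = (-0.9809, -0.1947)
n_2 = (-0.1146, -0.9934)
n_3 = (+0.8871, -0.4615)
n_4 = (+0.8524, +0.5230)
  (0,1): δ = 106.80°  ·
  (0,2): δ = 34.61°  ✓
  (0,3): δ = 34.49°  ✓
  (0,4): δ = 93.51°  ·
  (1,2): δ = 107.81°  ·
  (1,3): δ = 38.71°  ✓
  (1,4): δ = 20.31°  ✓
  (2,3): δ = 110.90°  ·
  (2,4): δ = 51.89°  ✓
  (3,4): δ = 120.98°  ·
antipodal pairs: 5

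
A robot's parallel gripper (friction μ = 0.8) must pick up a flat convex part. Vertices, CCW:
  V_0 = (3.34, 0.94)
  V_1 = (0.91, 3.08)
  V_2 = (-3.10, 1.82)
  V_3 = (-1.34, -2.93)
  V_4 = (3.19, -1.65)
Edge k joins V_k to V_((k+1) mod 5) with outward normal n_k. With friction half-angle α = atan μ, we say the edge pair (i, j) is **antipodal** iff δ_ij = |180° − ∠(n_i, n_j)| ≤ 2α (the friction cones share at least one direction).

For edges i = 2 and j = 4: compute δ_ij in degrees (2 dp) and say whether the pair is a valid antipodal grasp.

δ = 23.65°, valid

α = atan 0.8 = 38.66°;  2α = 77.32°
edge 2: e_2 = (+1.76, -4.75);  n_2 = (-0.9377, -0.3474)
edge 4: e_4 = (+0.15, +2.59);  n_4 = (+0.9983, -0.0578)
∠(n_2, n_4) = 156.35°
δ = |180° − 156.35°| = 23.65°
23.65° ≤ 2α = 77.32°  →  valid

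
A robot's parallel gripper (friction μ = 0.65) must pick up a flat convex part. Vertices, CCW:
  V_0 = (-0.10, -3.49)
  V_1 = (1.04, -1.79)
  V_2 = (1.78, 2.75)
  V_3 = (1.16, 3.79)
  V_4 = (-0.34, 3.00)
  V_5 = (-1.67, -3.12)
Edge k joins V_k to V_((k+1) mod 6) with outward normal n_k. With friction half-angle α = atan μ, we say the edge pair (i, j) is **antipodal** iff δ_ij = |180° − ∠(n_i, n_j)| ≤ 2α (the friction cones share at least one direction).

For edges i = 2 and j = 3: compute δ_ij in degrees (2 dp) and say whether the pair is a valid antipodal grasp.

α = atan 0.65 = 33.02°;  2α = 66.05°
edge 2: e_2 = (-0.62, +1.04);  n_2 = (+0.8589, +0.5121)
edge 3: e_3 = (-1.50, -0.79);  n_3 = (-0.4660, +0.8848)
∠(n_2, n_3) = 86.97°
δ = |180° − 86.97°| = 93.03°
93.03° > 2α = 66.05°  →  invalid

δ = 93.03°, invalid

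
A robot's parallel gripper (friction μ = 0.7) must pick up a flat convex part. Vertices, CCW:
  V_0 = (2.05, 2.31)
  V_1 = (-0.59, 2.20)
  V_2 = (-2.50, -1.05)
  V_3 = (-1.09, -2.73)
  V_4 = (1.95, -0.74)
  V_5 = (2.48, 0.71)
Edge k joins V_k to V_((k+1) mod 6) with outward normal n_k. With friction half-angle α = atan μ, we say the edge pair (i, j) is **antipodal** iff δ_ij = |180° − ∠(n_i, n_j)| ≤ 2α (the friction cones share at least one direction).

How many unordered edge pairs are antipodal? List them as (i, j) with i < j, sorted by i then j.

count = 8; pairs: (0,2), (0,3), (0,4), (1,3), (1,4), (1,5), (2,4), (2,5)

α = atan 0.7 = 34.99°;  2α = 69.98°
n_0 = (-0.0416, +0.9991)
n_1 = (-0.8621, +0.5067)
n_2 = (-0.7660, -0.6429)
n_3 = (+0.5477, -0.8367)
n_4 = (+0.9392, -0.3433)
n_5 = (+0.9657, +0.2595)
  (0,1): δ = 122.83°  ·
  (0,2): δ = 52.38°  ✓
  (0,3): δ = 30.82°  ✓
  (0,4): δ = 67.54°  ✓
  (0,5): δ = 102.66°  ·
  (1,2): δ = 109.55°  ·
  (1,3): δ = 26.35°  ✓
  (1,4): δ = 10.36°  ✓
  (1,5): δ = 45.49°  ✓
  (2,3): δ = 96.80°  ·
  (2,4): δ = 60.08°  ✓
  (2,5): δ = 24.96°  ✓
  (3,4): δ = 143.29°  ·
  (3,5): δ = 108.17°  ·
  (4,5): δ = 144.88°  ·
antipodal pairs: 8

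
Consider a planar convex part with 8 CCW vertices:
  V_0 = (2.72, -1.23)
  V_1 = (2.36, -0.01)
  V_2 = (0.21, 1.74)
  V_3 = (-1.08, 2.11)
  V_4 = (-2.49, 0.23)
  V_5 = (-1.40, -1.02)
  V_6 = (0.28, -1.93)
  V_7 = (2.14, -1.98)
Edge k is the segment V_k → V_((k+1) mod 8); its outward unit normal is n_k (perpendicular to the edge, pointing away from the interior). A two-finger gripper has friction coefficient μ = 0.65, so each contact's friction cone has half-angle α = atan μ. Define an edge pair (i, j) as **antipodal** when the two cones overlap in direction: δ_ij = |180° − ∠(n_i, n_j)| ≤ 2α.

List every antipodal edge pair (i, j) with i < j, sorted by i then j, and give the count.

α = atan 0.65 = 33.02°;  2α = 66.05°
n_0 = (+0.9591, +0.2830)
n_1 = (+0.6313, +0.7756)
n_2 = (+0.2757, +0.9612)
n_3 = (-0.8000, +0.6000)
n_4 = (-0.7537, -0.6572)
n_5 = (-0.4763, -0.8793)
n_6 = (-0.0269, -0.9996)
n_7 = (+0.7911, -0.6117)
  (0,1): δ = 145.58°  ·
  (0,2): δ = 122.44°  ·
  (0,3): δ = 53.31°  ✓
  (0,4): δ = 24.65°  ✓
  (0,5): δ = 45.12°  ✓
  (0,6): δ = 72.02°  ·
  (0,7): δ = 125.84°  ·
  (1,2): δ = 156.86°  ·
  (1,3): δ = 87.73°  ·
  (1,4): δ = 9.77°  ✓
  (1,5): δ = 10.70°  ✓
  (1,6): δ = 37.60°  ✓
  (1,7): δ = 91.43°  ·
  (2,3): δ = 110.87°  ·
  (2,4): δ = 32.91°  ✓
  (2,5): δ = 12.44°  ✓
  (2,6): δ = 14.46°  ✓
  (2,7): δ = 68.29°  ·
  (3,4): δ = 102.04°  ·
  (3,5): δ = 81.57°  ·
  (3,6): δ = 54.67°  ✓
  (3,7): δ = 0.85°  ✓
  (4,5): δ = 159.53°  ·
  (4,6): δ = 132.63°  ·
  (4,7): δ = 78.80°  ·
  (5,6): δ = 153.10°  ·
  (5,7): δ = 99.27°  ·
  (6,7): δ = 126.18°  ·
antipodal pairs: 11

count = 11; pairs: (0,3), (0,4), (0,5), (1,4), (1,5), (1,6), (2,4), (2,5), (2,6), (3,6), (3,7)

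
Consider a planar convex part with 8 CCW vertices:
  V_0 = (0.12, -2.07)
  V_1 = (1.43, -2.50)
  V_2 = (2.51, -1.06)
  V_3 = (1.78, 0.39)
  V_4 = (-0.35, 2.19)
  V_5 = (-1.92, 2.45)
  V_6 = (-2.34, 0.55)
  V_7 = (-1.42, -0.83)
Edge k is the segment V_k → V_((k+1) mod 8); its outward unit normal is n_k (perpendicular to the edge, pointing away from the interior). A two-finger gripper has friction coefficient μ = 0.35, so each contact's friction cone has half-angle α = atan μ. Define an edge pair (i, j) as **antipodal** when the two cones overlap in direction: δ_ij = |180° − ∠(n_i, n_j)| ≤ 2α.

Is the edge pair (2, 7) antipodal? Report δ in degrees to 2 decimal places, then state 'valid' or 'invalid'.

α = atan 0.35 = 19.29°;  2α = 38.58°
edge 2: e_2 = (-0.73, +1.45);  n_2 = (+0.8932, +0.4497)
edge 7: e_7 = (+1.54, -1.24);  n_7 = (-0.6272, -0.7789)
∠(n_2, n_7) = 155.56°
δ = |180° − 155.56°| = 24.44°
24.44° ≤ 2α = 38.58°  →  valid

δ = 24.44°, valid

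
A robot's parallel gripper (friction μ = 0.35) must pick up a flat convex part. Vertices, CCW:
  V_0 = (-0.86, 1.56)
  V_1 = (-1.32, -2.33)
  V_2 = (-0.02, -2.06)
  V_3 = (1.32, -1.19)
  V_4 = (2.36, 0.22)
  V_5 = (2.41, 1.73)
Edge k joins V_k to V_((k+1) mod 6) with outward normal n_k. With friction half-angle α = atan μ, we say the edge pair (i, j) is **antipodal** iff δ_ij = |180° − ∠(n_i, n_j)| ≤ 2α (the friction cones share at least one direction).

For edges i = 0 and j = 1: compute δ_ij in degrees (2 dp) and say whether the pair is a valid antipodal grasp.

δ = 71.52°, invalid

α = atan 0.35 = 19.29°;  2α = 38.58°
edge 0: e_0 = (-0.46, -3.89);  n_0 = (-0.9931, +0.1174)
edge 1: e_1 = (+1.30, +0.27);  n_1 = (+0.2034, -0.9791)
∠(n_0, n_1) = 108.48°
δ = |180° − 108.48°| = 71.52°
71.52° > 2α = 38.58°  →  invalid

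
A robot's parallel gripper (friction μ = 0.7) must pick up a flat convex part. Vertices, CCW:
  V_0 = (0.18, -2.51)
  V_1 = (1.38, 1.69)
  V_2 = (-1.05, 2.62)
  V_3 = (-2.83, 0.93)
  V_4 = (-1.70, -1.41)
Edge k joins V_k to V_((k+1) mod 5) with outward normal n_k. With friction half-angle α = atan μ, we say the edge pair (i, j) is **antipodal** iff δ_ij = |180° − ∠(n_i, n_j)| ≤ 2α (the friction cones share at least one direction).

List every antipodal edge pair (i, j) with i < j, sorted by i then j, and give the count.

α = atan 0.7 = 34.99°;  2α = 69.98°
n_0 = (+0.9615, -0.2747)
n_1 = (+0.3574, +0.9339)
n_2 = (-0.6885, +0.7252)
n_3 = (-0.9005, -0.4349)
n_4 = (-0.5050, -0.8631)
  (0,1): δ = 95.00°  ·
  (0,2): δ = 30.54°  ✓
  (0,3): δ = 41.72°  ✓
  (0,4): δ = 75.61°  ·
  (1,2): δ = 115.54°  ·
  (1,3): δ = 43.28°  ✓
  (1,4): δ = 9.39°  ✓
  (2,3): δ = 107.74°  ·
  (2,4): δ = 73.85°  ·
  (3,4): δ = 146.11°  ·
antipodal pairs: 4

count = 4; pairs: (0,2), (0,3), (1,3), (1,4)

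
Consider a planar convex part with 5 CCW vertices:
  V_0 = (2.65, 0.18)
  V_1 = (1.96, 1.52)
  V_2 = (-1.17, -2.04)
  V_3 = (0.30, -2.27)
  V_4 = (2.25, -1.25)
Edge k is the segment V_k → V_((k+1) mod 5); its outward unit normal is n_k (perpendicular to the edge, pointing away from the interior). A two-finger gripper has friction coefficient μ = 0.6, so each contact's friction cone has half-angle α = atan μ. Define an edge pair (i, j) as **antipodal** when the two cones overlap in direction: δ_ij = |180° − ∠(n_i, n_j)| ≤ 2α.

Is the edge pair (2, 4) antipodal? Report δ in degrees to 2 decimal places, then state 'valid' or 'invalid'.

α = atan 0.6 = 30.96°;  2α = 61.93°
edge 2: e_2 = (+1.47, -0.23);  n_2 = (-0.1546, -0.9880)
edge 4: e_4 = (+0.40, +1.43);  n_4 = (+0.9630, -0.2694)
∠(n_2, n_4) = 83.27°
δ = |180° − 83.27°| = 96.73°
96.73° > 2α = 61.93°  →  invalid

δ = 96.73°, invalid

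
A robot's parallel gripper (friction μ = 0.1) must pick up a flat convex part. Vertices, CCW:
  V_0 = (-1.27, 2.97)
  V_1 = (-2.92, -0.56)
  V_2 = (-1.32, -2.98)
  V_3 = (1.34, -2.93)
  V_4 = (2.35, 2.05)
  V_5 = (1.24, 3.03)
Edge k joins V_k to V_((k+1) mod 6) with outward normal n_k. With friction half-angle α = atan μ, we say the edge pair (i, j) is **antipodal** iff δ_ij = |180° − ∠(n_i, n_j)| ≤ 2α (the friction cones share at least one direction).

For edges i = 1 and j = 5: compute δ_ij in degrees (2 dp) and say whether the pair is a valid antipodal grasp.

α = atan 0.1 = 5.71°;  2α = 11.42°
edge 1: e_1 = (+1.60, -2.42);  n_1 = (-0.8342, -0.5515)
edge 5: e_5 = (-2.51, -0.06);  n_5 = (-0.0239, +0.9997)
∠(n_1, n_5) = 122.10°
δ = |180° − 122.10°| = 57.90°
57.90° > 2α = 11.42°  →  invalid

δ = 57.90°, invalid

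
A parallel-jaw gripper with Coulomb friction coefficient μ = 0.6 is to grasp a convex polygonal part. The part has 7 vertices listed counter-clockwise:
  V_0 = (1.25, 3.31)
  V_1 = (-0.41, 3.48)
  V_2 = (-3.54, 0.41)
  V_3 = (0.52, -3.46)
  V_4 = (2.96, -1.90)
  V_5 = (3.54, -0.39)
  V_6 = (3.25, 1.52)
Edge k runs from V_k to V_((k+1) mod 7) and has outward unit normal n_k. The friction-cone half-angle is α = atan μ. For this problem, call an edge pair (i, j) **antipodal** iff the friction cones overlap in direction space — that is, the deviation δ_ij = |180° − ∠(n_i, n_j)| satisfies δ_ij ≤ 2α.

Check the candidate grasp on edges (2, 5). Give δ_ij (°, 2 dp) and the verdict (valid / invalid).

α = atan 0.6 = 30.96°;  2α = 61.93°
edge 2: e_2 = (+4.06, -3.87);  n_2 = (-0.6900, -0.7238)
edge 5: e_5 = (-0.29, +1.91);  n_5 = (+0.9887, +0.1501)
∠(n_2, n_5) = 142.26°
δ = |180° − 142.26°| = 37.74°
37.74° ≤ 2α = 61.93°  →  valid

δ = 37.74°, valid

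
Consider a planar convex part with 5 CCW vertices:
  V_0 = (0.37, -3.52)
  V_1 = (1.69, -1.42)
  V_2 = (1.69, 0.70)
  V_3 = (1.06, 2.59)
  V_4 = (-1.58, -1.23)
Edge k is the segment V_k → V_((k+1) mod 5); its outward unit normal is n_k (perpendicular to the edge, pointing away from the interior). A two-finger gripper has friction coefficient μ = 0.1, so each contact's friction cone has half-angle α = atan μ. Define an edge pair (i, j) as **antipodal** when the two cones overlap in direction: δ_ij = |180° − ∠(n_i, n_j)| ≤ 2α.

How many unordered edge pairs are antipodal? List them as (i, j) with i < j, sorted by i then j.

α = atan 0.1 = 5.71°;  2α = 11.42°
n_0 = (+0.8466, -0.5322)
n_1 = (+1.0000, -0.0000)
n_2 = (+0.9487, +0.3162)
n_3 = (-0.8227, +0.5685)
n_4 = (-0.7614, -0.6483)
  (0,1): δ = 147.85°  ·
  (0,2): δ = 129.41°  ·
  (0,3): δ = 2.50°  ✓
  (0,4): δ = 72.57°  ·
  (1,2): δ = 161.57°  ·
  (1,3): δ = 34.65°  ·
  (1,4): δ = 40.42°  ·
  (2,3): δ = 53.08°  ·
  (2,4): δ = 21.98°  ·
  (3,4): δ = 104.94°  ·
antipodal pairs: 1

count = 1; pairs: (0,3)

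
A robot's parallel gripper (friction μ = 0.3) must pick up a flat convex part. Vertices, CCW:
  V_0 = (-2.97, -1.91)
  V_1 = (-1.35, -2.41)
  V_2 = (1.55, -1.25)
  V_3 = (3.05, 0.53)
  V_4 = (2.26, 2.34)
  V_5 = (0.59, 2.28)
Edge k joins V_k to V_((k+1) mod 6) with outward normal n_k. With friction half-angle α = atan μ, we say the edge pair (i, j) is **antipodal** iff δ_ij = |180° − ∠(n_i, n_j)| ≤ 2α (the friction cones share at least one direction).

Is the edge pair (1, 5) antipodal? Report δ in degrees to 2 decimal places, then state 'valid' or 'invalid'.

δ = 27.85°, valid

α = atan 0.3 = 16.70°;  2α = 33.40°
edge 1: e_1 = (+2.90, +1.16);  n_1 = (+0.3714, -0.9285)
edge 5: e_5 = (-3.56, -4.19);  n_5 = (-0.7621, +0.6475)
∠(n_1, n_5) = 152.15°
δ = |180° − 152.15°| = 27.85°
27.85° ≤ 2α = 33.40°  →  valid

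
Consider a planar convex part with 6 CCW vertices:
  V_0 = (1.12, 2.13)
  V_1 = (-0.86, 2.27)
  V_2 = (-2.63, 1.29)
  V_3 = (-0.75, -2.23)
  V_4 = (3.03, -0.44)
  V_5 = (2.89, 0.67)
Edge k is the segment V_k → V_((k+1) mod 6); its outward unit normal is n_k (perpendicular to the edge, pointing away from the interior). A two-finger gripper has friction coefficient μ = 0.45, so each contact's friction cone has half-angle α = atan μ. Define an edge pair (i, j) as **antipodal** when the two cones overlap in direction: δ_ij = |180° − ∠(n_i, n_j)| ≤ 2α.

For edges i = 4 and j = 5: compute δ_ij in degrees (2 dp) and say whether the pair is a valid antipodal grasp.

δ = 136.71°, invalid

α = atan 0.45 = 24.23°;  2α = 48.46°
edge 4: e_4 = (-0.14, +1.11);  n_4 = (+0.9921, +0.1251)
edge 5: e_5 = (-1.77, +1.46);  n_5 = (+0.6363, +0.7714)
∠(n_4, n_5) = 43.29°
δ = |180° − 43.29°| = 136.71°
136.71° > 2α = 48.46°  →  invalid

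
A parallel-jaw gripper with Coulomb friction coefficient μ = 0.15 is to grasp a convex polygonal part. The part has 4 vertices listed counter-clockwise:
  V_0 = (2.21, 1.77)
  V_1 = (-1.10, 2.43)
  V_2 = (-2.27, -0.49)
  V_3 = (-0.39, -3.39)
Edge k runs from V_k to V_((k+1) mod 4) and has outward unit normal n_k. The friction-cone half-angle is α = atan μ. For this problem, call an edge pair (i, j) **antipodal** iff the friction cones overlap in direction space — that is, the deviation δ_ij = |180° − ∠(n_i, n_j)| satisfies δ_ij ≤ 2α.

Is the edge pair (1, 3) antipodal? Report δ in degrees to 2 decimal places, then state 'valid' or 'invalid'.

α = atan 0.15 = 8.53°;  2α = 17.06°
edge 1: e_1 = (-1.17, -2.92);  n_1 = (-0.9283, +0.3719)
edge 3: e_3 = (+2.60, +5.16);  n_3 = (+0.8930, -0.4500)
∠(n_1, n_3) = 175.09°
δ = |180° − 175.09°| = 4.91°
4.91° ≤ 2α = 17.06°  →  valid

δ = 4.91°, valid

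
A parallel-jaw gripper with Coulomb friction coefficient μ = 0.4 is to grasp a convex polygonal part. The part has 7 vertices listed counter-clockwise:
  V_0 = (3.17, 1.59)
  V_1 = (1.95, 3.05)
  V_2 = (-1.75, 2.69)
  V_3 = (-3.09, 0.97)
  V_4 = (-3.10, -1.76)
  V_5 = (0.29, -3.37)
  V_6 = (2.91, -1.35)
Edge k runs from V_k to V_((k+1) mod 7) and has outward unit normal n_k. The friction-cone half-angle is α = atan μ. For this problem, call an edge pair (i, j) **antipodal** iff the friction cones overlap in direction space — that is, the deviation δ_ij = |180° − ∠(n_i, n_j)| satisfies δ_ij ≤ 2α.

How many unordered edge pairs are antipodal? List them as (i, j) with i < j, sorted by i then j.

count = 7; pairs: (0,3), (0,4), (1,4), (1,5), (2,5), (2,6), (3,6)

α = atan 0.4 = 21.80°;  2α = 43.60°
n_0 = (+0.7674, +0.6412)
n_1 = (-0.0968, +0.9953)
n_2 = (-0.7889, +0.6146)
n_3 = (-1.0000, +0.0037)
n_4 = (-0.4290, -0.9033)
n_5 = (+0.6106, -0.7919)
n_6 = (+0.9961, -0.0881)
  (0,1): δ = 124.33°  ·
  (0,2): δ = 77.80°  ·
  (0,3): δ = 40.09°  ✓
  (0,4): δ = 24.71°  ✓
  (0,5): δ = 87.75°  ·
  (0,6): δ = 135.06°  ·
  (1,2): δ = 133.48°  ·
  (1,3): δ = 95.77°  ·
  (1,4): δ = 30.96°  ✓
  (1,5): δ = 32.07°  ✓
  (1,6): δ = 79.39°  ·
  (2,3): δ = 142.29°  ·
  (2,4): δ = 77.48°  ·
  (2,5): δ = 14.45°  ✓
  (2,6): δ = 32.87°  ✓
  (3,4): δ = 115.19°  ·
  (3,5): δ = 52.16°  ·
  (3,6): δ = 4.84°  ✓
  (4,5): δ = 116.96°  ·
  (4,6): δ = 69.65°  ·
  (5,6): δ = 132.69°  ·
antipodal pairs: 7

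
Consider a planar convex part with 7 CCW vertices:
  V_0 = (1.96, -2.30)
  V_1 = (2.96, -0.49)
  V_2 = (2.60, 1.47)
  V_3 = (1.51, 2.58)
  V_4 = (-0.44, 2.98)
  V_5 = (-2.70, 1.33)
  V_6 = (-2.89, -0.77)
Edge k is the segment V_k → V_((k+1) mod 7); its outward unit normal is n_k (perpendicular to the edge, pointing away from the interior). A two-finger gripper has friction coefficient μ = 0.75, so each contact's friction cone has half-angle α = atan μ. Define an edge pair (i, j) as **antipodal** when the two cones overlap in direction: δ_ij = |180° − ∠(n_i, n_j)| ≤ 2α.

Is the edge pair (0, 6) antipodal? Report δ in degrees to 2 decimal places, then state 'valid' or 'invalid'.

δ = 101.41°, invalid

α = atan 0.75 = 36.87°;  2α = 73.74°
edge 0: e_0 = (+1.00, +1.81);  n_0 = (+0.8753, -0.4836)
edge 6: e_6 = (+4.85, -1.53);  n_6 = (-0.3008, -0.9537)
∠(n_0, n_6) = 78.59°
δ = |180° − 78.59°| = 101.41°
101.41° > 2α = 73.74°  →  invalid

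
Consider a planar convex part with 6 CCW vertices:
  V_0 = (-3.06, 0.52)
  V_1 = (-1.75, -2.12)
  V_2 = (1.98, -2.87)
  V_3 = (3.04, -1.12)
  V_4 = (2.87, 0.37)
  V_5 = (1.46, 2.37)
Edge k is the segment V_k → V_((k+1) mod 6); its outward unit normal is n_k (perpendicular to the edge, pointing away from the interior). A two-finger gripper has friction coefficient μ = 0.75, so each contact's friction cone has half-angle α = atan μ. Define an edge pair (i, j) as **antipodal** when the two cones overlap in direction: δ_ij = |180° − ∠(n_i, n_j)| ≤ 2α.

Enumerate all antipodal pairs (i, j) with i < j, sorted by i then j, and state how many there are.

count = 7; pairs: (0,2), (0,3), (0,4), (1,3), (1,4), (1,5), (2,5)

α = atan 0.75 = 36.87°;  2α = 73.74°
n_0 = (-0.8958, -0.4445)
n_1 = (-0.1971, -0.9804)
n_2 = (+0.8553, -0.5181)
n_3 = (+0.9936, +0.1134)
n_4 = (+0.8173, +0.5762)
n_5 = (-0.3788, +0.9255)
  (0,1): δ = 127.76°  ·
  (0,2): δ = 57.60°  ✓
  (0,3): δ = 19.88°  ✓
  (0,4): δ = 8.79°  ✓
  (0,5): δ = 85.87°  ·
  (1,2): δ = 109.83°  ·
  (1,3): δ = 72.12°  ✓
  (1,4): δ = 43.45°  ✓
  (1,5): δ = 33.63°  ✓
  (2,3): δ = 142.29°  ·
  (2,4): δ = 113.61°  ·
  (2,5): δ = 36.54°  ✓
  (3,4): δ = 151.33°  ·
  (3,5): δ = 74.25°  ·
  (4,5): δ = 102.92°  ·
antipodal pairs: 7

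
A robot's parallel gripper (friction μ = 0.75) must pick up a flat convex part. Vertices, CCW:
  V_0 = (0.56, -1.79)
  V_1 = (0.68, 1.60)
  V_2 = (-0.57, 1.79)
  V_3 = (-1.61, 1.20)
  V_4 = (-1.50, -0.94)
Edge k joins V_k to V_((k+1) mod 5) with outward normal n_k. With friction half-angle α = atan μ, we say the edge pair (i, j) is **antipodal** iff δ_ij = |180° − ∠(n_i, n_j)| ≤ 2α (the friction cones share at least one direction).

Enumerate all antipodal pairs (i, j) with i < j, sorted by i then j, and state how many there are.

count = 5; pairs: (0,2), (0,3), (0,4), (1,4), (2,4)

α = atan 0.75 = 36.87°;  2α = 73.74°
n_0 = (+0.9994, -0.0354)
n_1 = (+0.1503, +0.9886)
n_2 = (-0.4934, +0.8698)
n_3 = (-0.9987, -0.0513)
n_4 = (-0.3814, -0.9244)
  (0,1): δ = 96.62°  ·
  (0,2): δ = 58.41°  ✓
  (0,3): δ = 4.97°  ✓
  (0,4): δ = 69.61°  ✓
  (1,2): δ = 141.79°  ·
  (1,3): δ = 78.41°  ·
  (1,4): δ = 13.78°  ✓
  (2,3): δ = 116.62°  ·
  (2,4): δ = 51.99°  ✓
  (3,4): δ = 115.36°  ·
antipodal pairs: 5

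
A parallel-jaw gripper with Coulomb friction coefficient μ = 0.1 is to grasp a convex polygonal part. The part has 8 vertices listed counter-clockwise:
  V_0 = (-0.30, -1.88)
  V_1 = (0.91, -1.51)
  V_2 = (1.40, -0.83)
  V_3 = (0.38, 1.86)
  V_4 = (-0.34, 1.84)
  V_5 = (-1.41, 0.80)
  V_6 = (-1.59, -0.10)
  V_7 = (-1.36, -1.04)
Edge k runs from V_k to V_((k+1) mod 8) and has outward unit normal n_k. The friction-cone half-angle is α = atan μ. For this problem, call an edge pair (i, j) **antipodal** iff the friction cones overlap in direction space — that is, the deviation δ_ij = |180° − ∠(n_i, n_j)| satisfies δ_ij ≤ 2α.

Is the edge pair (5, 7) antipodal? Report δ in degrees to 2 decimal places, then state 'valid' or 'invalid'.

α = atan 0.1 = 5.71°;  2α = 11.42°
edge 5: e_5 = (-0.18, -0.90);  n_5 = (-0.9806, +0.1961)
edge 7: e_7 = (+1.06, -0.84);  n_7 = (-0.6211, -0.7837)
∠(n_5, n_7) = 62.91°
δ = |180° − 62.91°| = 117.09°
117.09° > 2α = 11.42°  →  invalid

δ = 117.09°, invalid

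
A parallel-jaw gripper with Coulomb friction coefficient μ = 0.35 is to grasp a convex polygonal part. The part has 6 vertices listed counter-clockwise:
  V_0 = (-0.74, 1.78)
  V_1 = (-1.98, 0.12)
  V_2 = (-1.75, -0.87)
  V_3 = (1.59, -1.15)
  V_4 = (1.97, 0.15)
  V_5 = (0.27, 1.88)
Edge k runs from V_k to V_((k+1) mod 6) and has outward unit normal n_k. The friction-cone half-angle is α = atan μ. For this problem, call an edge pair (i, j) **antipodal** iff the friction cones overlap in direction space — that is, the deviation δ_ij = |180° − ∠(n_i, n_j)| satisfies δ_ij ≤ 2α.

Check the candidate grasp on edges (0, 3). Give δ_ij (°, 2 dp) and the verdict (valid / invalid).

δ = 20.47°, valid

α = atan 0.35 = 19.29°;  2α = 38.58°
edge 0: e_0 = (-1.24, -1.66);  n_0 = (-0.8012, +0.5985)
edge 3: e_3 = (+0.38, +1.30);  n_3 = (+0.9598, -0.2806)
∠(n_0, n_3) = 159.53°
δ = |180° − 159.53°| = 20.47°
20.47° ≤ 2α = 38.58°  →  valid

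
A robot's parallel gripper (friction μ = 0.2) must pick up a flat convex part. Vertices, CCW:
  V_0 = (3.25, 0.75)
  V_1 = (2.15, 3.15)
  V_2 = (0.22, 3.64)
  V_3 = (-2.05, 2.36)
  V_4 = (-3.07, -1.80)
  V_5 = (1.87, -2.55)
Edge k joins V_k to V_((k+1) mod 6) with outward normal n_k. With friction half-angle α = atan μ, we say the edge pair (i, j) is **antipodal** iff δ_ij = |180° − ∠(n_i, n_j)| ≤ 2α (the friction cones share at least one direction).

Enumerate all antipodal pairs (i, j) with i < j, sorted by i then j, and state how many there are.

count = 2; pairs: (1,4), (3,5)

α = atan 0.2 = 11.31°;  2α = 22.62°
n_0 = (+0.9091, +0.4167)
n_1 = (+0.2461, +0.9692)
n_2 = (-0.4912, +0.8711)
n_3 = (-0.9712, +0.2381)
n_4 = (-0.1501, -0.9887)
n_5 = (+0.9226, -0.3858)
  (0,1): δ = 128.87°  ·
  (0,2): δ = 85.21°  ·
  (0,3): δ = 38.40°  ·
  (0,4): δ = 56.74°  ·
  (0,5): δ = 132.68°  ·
  (1,2): δ = 136.34°  ·
  (1,3): δ = 89.53°  ·
  (1,4): δ = 5.61°  ✓
  (1,5): δ = 81.55°  ·
  (2,3): δ = 133.19°  ·
  (2,4): δ = 38.05°  ·
  (2,5): δ = 37.89°  ·
  (3,4): δ = 84.86°  ·
  (3,5): δ = 8.92°  ✓
  (4,5): δ = 104.06°  ·
antipodal pairs: 2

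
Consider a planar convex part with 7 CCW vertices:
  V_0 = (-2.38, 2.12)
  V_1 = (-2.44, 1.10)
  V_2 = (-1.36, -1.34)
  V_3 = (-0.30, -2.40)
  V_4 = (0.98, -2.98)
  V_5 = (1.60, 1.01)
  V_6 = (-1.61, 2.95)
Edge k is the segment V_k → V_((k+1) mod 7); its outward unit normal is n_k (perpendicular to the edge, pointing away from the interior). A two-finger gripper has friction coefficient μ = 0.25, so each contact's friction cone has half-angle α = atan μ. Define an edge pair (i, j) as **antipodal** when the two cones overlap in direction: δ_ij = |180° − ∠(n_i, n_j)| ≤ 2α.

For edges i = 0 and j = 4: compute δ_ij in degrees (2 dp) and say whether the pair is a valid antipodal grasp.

α = atan 0.25 = 14.04°;  2α = 28.07°
edge 0: e_0 = (-0.06, -1.02);  n_0 = (-0.9983, +0.0587)
edge 4: e_4 = (+0.62, +3.99);  n_4 = (+0.9881, -0.1535)
∠(n_0, n_4) = 174.53°
δ = |180° − 174.53°| = 5.47°
5.47° ≤ 2α = 28.07°  →  valid

δ = 5.47°, valid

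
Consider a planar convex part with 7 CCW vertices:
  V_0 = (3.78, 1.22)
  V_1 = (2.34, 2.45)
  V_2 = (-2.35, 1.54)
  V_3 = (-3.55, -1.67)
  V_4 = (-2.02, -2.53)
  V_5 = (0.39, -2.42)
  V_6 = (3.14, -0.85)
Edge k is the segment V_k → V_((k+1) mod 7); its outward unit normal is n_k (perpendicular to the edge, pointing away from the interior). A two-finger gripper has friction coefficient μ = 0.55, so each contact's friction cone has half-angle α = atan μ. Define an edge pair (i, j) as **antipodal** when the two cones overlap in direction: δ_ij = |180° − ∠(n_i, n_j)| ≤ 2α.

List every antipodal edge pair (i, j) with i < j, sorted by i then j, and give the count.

count = 7; pairs: (0,3), (0,4), (1,3), (1,4), (1,5), (2,5), (2,6)

α = atan 0.55 = 28.81°;  2α = 57.62°
n_0 = (+0.6495, +0.7604)
n_1 = (-0.1905, +0.9817)
n_2 = (-0.9367, +0.3502)
n_3 = (-0.4900, -0.8717)
n_4 = (+0.0456, -0.9990)
n_5 = (+0.4958, -0.8684)
n_6 = (+0.9554, -0.2954)
  (0,1): δ = 128.52°  ·
  (0,2): δ = 69.99°  ·
  (0,3): δ = 11.16°  ✓
  (0,4): δ = 43.12°  ✓
  (0,5): δ = 70.23°  ·
  (0,6): δ = 113.32°  ·
  (1,2): δ = 121.48°  ·
  (1,3): δ = 40.32°  ✓
  (1,4): δ = 8.37°  ✓
  (1,5): δ = 18.74°  ✓
  (1,6): δ = 61.84°  ·
  (2,3): δ = 98.84°  ·
  (2,4): δ = 66.89°  ·
  (2,5): δ = 39.78°  ✓
  (2,6): δ = 3.32°  ✓
  (3,4): δ = 148.05°  ·
  (3,5): δ = 120.94°  ·
  (3,6): δ = 77.84°  ·
  (4,5): δ = 152.89°  ·
  (4,6): δ = 109.79°  ·
  (5,6): δ = 136.90°  ·
antipodal pairs: 7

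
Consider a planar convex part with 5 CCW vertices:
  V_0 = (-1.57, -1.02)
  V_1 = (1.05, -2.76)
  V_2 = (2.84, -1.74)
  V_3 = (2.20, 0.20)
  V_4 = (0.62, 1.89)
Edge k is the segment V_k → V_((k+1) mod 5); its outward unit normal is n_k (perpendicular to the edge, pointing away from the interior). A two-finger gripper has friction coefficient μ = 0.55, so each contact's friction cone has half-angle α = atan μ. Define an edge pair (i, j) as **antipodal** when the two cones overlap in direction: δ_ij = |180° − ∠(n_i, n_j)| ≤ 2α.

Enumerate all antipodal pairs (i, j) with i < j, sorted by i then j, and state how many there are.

α = atan 0.55 = 28.81°;  2α = 57.62°
n_0 = (-0.5532, -0.8330)
n_1 = (+0.4951, -0.8688)
n_2 = (+0.9497, +0.3133)
n_3 = (+0.7305, +0.6829)
n_4 = (-0.7990, +0.6013)
  (0,1): δ = 116.74°  ·
  (0,2): δ = 38.15°  ✓
  (0,3): δ = 13.34°  ✓
  (0,4): δ = 86.62°  ·
  (1,2): δ = 101.42°  ·
  (1,3): δ = 76.60°  ·
  (1,4): δ = 23.36°  ✓
  (2,3): δ = 155.18°  ·
  (2,4): δ = 55.22°  ✓
  (3,4): δ = 80.04°  ·
antipodal pairs: 4

count = 4; pairs: (0,2), (0,3), (1,4), (2,4)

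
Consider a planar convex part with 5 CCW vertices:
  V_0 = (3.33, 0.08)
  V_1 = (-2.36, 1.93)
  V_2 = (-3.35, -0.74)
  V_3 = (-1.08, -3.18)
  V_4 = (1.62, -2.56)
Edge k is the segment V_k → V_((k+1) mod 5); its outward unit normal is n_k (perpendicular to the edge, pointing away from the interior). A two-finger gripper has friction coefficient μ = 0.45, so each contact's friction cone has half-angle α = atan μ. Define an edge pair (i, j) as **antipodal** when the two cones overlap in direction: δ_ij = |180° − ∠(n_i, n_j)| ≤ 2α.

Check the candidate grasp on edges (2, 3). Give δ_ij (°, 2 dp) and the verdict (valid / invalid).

α = atan 0.45 = 24.23°;  2α = 48.46°
edge 2: e_2 = (+2.27, -2.44);  n_2 = (-0.7322, -0.6811)
edge 3: e_3 = (+2.70, +0.62);  n_3 = (+0.2238, -0.9746)
∠(n_2, n_3) = 60.00°
δ = |180° − 60.00°| = 120.00°
120.00° > 2α = 48.46°  →  invalid

δ = 120.00°, invalid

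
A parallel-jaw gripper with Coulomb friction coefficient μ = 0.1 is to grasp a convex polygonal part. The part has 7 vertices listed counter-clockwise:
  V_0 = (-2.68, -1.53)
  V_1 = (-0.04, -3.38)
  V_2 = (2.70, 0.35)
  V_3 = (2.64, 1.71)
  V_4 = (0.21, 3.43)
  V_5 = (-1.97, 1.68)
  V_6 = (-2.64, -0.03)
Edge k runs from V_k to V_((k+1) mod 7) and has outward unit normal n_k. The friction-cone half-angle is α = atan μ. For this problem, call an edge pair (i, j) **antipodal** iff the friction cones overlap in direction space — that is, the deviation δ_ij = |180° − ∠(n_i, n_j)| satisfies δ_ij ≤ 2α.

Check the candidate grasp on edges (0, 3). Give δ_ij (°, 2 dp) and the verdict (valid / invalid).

α = atan 0.1 = 5.71°;  2α = 11.42°
edge 0: e_0 = (+2.64, -1.85);  n_0 = (-0.5739, -0.8189)
edge 3: e_3 = (-2.43, +1.72);  n_3 = (+0.5777, +0.8162)
∠(n_0, n_3) = 179.73°
δ = |180° − 179.73°| = 0.27°
0.27° ≤ 2α = 11.42°  →  valid

δ = 0.27°, valid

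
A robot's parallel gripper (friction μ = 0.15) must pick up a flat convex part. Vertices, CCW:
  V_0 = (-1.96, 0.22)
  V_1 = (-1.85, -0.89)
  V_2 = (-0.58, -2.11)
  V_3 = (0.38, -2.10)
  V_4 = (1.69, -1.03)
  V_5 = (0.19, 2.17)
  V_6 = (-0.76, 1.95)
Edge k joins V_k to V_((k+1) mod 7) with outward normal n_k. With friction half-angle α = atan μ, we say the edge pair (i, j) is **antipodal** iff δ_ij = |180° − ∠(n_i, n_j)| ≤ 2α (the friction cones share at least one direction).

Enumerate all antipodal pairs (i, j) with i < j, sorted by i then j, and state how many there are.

count = 2; pairs: (2,5), (3,6)

α = atan 0.15 = 8.53°;  2α = 17.06°
n_0 = (-0.9951, -0.0986)
n_1 = (-0.6928, -0.7212)
n_2 = (+0.0104, -0.9999)
n_3 = (+0.6326, -0.7745)
n_4 = (+0.9055, +0.4244)
n_5 = (-0.2256, +0.9742)
n_6 = (-0.8217, +0.5700)
  (0,1): δ = 139.51°  ·
  (0,2): δ = 95.06°  ·
  (0,3): δ = 56.42°  ·
  (0,4): δ = 19.46°  ·
  (0,5): δ = 97.38°  ·
  (0,6): δ = 139.59°  ·
  (1,2): δ = 135.55°  ·
  (1,3): δ = 96.91°  ·
  (1,4): δ = 21.04°  ·
  (1,5): δ = 56.89°  ·
  (1,6): δ = 99.10°  ·
  (2,3): δ = 141.36°  ·
  (2,4): δ = 65.48°  ·
  (2,5): δ = 12.44°  ✓
  (2,6): δ = 54.66°  ·
  (3,4): δ = 104.13°  ·
  (3,5): δ = 26.20°  ·
  (3,6): δ = 16.01°  ✓
  (4,5): δ = 102.08°  ·
  (4,6): δ = 59.86°  ·
  (5,6): δ = 137.79°  ·
antipodal pairs: 2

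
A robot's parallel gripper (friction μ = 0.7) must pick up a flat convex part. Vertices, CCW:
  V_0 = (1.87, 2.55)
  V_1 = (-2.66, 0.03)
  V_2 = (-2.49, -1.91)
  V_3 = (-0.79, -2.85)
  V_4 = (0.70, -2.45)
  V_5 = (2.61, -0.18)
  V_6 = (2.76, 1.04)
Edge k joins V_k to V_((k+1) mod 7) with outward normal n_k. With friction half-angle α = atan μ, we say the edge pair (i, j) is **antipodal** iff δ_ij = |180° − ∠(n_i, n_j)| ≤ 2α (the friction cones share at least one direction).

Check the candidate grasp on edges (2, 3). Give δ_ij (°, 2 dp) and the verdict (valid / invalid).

δ = 136.03°, invalid

α = atan 0.7 = 34.99°;  2α = 69.98°
edge 2: e_2 = (+1.70, -0.94);  n_2 = (-0.4839, -0.8751)
edge 3: e_3 = (+1.49, +0.40);  n_3 = (+0.2593, -0.9658)
∠(n_2, n_3) = 43.97°
δ = |180° − 43.97°| = 136.03°
136.03° > 2α = 69.98°  →  invalid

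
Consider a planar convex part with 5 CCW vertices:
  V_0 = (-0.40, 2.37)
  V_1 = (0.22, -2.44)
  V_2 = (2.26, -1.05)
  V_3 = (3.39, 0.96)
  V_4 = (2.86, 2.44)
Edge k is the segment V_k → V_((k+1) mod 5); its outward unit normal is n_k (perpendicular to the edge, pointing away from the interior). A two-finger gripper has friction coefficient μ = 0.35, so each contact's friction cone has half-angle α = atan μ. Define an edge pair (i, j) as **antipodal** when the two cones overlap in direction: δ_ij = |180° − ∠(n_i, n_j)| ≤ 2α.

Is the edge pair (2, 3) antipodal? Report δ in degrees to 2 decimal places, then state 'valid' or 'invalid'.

δ = 130.95°, invalid

α = atan 0.35 = 19.29°;  2α = 38.58°
edge 2: e_2 = (+1.13, +2.01);  n_2 = (+0.8717, -0.4901)
edge 3: e_3 = (-0.53, +1.48);  n_3 = (+0.9415, +0.3371)
∠(n_2, n_3) = 49.05°
δ = |180° − 49.05°| = 130.95°
130.95° > 2α = 38.58°  →  invalid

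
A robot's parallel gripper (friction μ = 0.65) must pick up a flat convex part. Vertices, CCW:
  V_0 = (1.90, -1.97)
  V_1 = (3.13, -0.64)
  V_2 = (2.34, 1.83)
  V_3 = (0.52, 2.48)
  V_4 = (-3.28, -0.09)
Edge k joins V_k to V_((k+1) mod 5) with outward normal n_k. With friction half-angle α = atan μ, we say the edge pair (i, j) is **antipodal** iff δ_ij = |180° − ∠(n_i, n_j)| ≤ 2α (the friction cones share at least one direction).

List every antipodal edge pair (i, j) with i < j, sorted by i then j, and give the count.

α = atan 0.65 = 33.02°;  2α = 66.05°
n_0 = (+0.7342, -0.6790)
n_1 = (+0.9525, +0.3046)
n_2 = (+0.3363, +0.9417)
n_3 = (-0.5602, +0.8283)
n_4 = (-0.3412, -0.9400)
  (0,1): δ = 119.50°  ·
  (0,2): δ = 66.89°  ·
  (0,3): δ = 13.17°  ✓
  (0,4): δ = 112.82°  ·
  (1,2): δ = 127.39°  ·
  (1,3): δ = 73.67°  ·
  (1,4): δ = 52.32°  ✓
  (2,3): δ = 126.28°  ·
  (2,4): δ = 0.29°  ✓
  (3,4): δ = 54.02°  ✓
antipodal pairs: 4

count = 4; pairs: (0,3), (1,4), (2,4), (3,4)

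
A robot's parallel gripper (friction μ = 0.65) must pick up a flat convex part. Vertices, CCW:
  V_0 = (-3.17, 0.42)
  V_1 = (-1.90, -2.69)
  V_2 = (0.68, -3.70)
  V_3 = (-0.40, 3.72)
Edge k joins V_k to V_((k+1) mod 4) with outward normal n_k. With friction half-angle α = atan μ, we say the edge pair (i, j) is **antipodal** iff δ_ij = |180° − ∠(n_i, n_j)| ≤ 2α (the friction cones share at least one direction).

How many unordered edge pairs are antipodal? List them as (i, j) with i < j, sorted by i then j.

count = 3; pairs: (0,2), (1,2), (2,3)

α = atan 0.65 = 33.02°;  2α = 66.05°
n_0 = (-0.9258, -0.3781)
n_1 = (-0.3645, -0.9312)
n_2 = (+0.9896, +0.1440)
n_3 = (-0.7659, +0.6429)
  (0,1): δ = 133.59°  ·
  (0,2): δ = 13.93°  ✓
  (0,3): δ = 117.78°  ·
  (1,2): δ = 60.34°  ✓
  (1,3): δ = 71.37°  ·
  (2,3): δ = 48.29°  ✓
antipodal pairs: 3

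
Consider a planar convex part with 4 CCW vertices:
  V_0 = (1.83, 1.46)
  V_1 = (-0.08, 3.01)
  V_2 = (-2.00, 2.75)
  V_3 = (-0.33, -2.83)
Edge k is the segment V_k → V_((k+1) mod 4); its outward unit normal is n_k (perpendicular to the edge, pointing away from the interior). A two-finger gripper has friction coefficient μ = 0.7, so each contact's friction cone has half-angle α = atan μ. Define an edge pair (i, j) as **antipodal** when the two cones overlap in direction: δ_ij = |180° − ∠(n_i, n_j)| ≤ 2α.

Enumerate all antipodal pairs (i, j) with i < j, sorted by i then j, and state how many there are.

count = 3; pairs: (0,2), (1,3), (2,3)

α = atan 0.7 = 34.99°;  2α = 69.98°
n_0 = (+0.6301, +0.7765)
n_1 = (-0.1342, +0.9910)
n_2 = (-0.9580, -0.2867)
n_3 = (+0.8932, -0.4497)
  (0,1): δ = 133.23°  ·
  (0,2): δ = 34.28°  ✓
  (0,3): δ = 102.33°  ·
  (1,2): δ = 81.05°  ·
  (1,3): δ = 55.56°  ✓
  (2,3): δ = 43.39°  ✓
antipodal pairs: 3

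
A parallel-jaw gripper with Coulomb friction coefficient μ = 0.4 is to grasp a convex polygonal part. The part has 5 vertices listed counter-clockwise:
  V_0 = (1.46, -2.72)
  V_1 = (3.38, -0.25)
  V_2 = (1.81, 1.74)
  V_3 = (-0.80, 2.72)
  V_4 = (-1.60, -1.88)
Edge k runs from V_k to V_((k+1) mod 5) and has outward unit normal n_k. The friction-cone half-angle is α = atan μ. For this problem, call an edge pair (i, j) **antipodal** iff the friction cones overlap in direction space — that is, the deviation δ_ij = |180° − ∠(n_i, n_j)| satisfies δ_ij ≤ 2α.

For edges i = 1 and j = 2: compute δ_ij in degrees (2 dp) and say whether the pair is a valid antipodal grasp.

δ = 148.85°, invalid

α = atan 0.4 = 21.80°;  2α = 43.60°
edge 1: e_1 = (-1.57, +1.99);  n_1 = (+0.7851, +0.6194)
edge 2: e_2 = (-2.61, +0.98);  n_2 = (+0.3515, +0.9362)
∠(n_1, n_2) = 31.15°
δ = |180° − 31.15°| = 148.85°
148.85° > 2α = 43.60°  →  invalid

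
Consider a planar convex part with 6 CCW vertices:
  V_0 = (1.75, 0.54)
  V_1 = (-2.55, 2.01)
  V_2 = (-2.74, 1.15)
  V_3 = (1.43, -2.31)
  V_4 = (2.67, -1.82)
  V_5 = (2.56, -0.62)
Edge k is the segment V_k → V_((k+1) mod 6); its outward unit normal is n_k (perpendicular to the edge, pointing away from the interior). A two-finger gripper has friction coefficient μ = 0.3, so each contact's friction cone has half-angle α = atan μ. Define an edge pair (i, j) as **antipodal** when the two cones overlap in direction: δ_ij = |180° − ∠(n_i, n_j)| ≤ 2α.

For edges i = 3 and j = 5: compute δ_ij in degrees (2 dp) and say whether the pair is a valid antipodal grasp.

α = atan 0.3 = 16.70°;  2α = 33.40°
edge 3: e_3 = (+1.24, +0.49);  n_3 = (+0.3675, -0.9300)
edge 5: e_5 = (-0.81, +1.16);  n_5 = (+0.8199, +0.5725)
∠(n_3, n_5) = 103.36°
δ = |180° − 103.36°| = 76.64°
76.64° > 2α = 33.40°  →  invalid

δ = 76.64°, invalid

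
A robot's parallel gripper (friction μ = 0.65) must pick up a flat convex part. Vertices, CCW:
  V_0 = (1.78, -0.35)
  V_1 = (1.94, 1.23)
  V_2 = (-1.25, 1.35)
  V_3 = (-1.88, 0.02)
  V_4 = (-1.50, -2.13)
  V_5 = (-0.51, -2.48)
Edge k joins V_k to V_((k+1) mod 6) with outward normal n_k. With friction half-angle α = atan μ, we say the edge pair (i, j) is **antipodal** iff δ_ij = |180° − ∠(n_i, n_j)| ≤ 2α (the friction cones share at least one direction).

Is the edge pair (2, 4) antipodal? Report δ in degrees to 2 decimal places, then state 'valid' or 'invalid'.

α = atan 0.65 = 33.02°;  2α = 66.05°
edge 2: e_2 = (-0.63, -1.33);  n_2 = (-0.9037, +0.4281)
edge 4: e_4 = (+0.99, -0.35);  n_4 = (-0.3333, -0.9428)
∠(n_2, n_4) = 95.88°
δ = |180° − 95.88°| = 84.12°
84.12° > 2α = 66.05°  →  invalid

δ = 84.12°, invalid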